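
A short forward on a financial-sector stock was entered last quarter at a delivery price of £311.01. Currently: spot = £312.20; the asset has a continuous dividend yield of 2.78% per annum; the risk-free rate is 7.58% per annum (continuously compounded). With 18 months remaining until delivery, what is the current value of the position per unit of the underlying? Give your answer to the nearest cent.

Current fair forward for the remaining 18 months: F = S·e^((r − q)·T), (r − q) = 0.0758 − 0.0278 = 0.0480
F = 312.20 · e^(0.0480 × 18/12) = 312.20 × 1.074655 = 335.5073
Value of long forward = (F − K)·e^(−rT) = (335.5073 − 311.01) · e^(−0.0758·18/12)
= 24.4973 × 0.892526 = 21.86
Short position value = −(long value) = -£21.86

-£21.86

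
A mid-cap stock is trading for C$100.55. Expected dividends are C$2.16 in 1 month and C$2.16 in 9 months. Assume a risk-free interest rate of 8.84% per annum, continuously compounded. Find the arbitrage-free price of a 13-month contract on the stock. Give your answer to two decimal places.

C$106.07

PV(dividends) I = 2.16·e^(−0.0884·1/12) + 2.16·e^(−0.0884·9/12)
I = 2.1441 + 2.0214 = 4.1655
F = (S − I)·e^(rT) = (100.55 − 4.1655) · e^(0.0884·13/12)
= 96.3845 · e^0.095767 = 96.3845 × 1.100503 = C$106.07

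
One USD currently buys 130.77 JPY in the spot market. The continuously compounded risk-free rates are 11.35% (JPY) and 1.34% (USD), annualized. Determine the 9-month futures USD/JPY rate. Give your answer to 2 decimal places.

140.97

F = S·e^((r_JPY − r_USD)T) = 130.77 · e^((0.1135 − 0.0134) × 9/12)
= 130.77 · e^0.075075 = 130.77 × 1.077965
F = 140.97 JPY per USD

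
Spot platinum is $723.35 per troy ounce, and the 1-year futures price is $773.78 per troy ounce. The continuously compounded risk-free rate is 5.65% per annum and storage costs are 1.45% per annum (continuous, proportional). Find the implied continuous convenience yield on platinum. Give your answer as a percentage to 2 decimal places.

F = S·e^((r+u−y)T) ⇒ (r+u−y) = ln(F/S)/T
ln(773.78/723.35) = 0.067394; /T ⇒ 0.067394
y = r + u − ln(F/S)/T = 0.0565 + 0.0145 − 0.067394 = 0.003606
y = 0.36%

0.36%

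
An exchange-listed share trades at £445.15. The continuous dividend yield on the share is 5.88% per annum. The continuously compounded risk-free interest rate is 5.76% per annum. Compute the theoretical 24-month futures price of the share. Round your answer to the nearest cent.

F = S·e^((r − q)T) = 445.15 · e^((0.0576 − 0.0588) × 24/12)
= 445.15 · e^-0.002400 = 445.15 × 0.997603
F = £444.08

£444.08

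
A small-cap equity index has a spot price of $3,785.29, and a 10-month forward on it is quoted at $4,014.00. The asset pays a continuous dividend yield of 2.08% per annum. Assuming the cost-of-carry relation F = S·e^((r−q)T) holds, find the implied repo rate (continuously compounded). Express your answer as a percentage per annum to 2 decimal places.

9.12%

From F = S·e^((r−q)T): (r − q) = ln(F/S)/T
ln(4014.00/3785.29) = ln(1.060421) = 0.058666
(r − q) = 0.058666 / (10/12) = 0.070399
r = ln(F/S)/T + q = 0.070399 + 0.0208 = 0.091199
r = 9.12%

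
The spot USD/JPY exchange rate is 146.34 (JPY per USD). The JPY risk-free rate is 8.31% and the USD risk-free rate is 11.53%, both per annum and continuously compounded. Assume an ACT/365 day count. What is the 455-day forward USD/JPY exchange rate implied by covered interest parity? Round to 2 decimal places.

140.58

F = S·e^((r_JPY − r_USD)T) = 146.34 · e^((0.0831 − 0.1153) × 455/365)
= 146.34 · e^-0.040140 = 146.34 × 0.960655
F = 140.58 JPY per USD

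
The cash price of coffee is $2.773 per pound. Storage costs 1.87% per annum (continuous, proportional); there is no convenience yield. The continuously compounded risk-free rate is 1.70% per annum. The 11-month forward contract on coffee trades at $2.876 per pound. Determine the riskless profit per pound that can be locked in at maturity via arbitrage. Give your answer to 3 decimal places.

Fair forward: F* = S·e^(carry·T), with carry = (r + u) = 0.0170 + 0.0187 = 0.0357
F* = 2.773 · e^(0.0357 × 11/12) = 2.773 · e^0.032725 = 2.773 × 1.033266 = $2.8652
Market $2.876 > fair $2.8652: forward overpriced → cash-and-carry (buy spot, short the forward).
At maturity, profit = |F_mkt − F*| = |2.876 − 2.8652| = $0.011 per pound

$0.011 per pound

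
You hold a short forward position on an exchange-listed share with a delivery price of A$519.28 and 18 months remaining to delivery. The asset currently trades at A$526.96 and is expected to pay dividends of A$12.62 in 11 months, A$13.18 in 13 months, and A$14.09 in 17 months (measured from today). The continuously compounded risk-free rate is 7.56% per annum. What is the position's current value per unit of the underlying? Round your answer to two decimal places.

-A$26.77

PV(remaining dividends) I = 12.62·e^(−0.0756·11/12) + 13.18·e^(−0.0756·13/12) + 14.09·e^(−0.0756·17/12) = 36.5776
Current forward F = (S − I)·e^(rT) = (526.96 − 36.5776)·e^(0.0756·18/12) = 490.3824 × 1.120080 = 549.2675
Value (long) = (F − K)·e^(−rT) = (549.2675 − 519.28) × 0.892793 = 26.7726
Short position value = −(long value) = -A$26.77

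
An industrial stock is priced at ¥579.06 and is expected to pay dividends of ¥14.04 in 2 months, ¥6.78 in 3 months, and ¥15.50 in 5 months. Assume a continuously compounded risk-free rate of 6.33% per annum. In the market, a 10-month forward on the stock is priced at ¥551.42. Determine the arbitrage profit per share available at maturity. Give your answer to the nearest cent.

PV(dividends) I = 14.04·e^(−0.0633·2/12) + 6.78·e^(−0.0633·3/12) + 15.50·e^(−0.0633·5/12) = 35.6627
Fair forward F* = (S − I)·e^(rT) = (579.06 − 35.6627)·e^0.052750 = 543.3973 × 1.054166 = 572.8310
Market ¥551.42 < fair 572.8310: forward underpriced → reverse cash-and-carry (short the stock, invest proceeds at r, pay the dividends, go long the forward).
Profit at T = |F_mkt − F*| = |551.42 − 572.8310| = ¥21.41 per share

¥21.41 per share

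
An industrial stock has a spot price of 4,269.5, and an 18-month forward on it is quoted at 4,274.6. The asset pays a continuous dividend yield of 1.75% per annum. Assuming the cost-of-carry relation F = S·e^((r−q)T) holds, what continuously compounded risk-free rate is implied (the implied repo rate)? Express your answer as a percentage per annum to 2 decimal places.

1.83%

From F = S·e^((r−q)T): (r − q) = ln(F/S)/T
ln(4274.6/4269.5) = ln(1.001195) = 0.001194
(r − q) = 0.001194 / (18/12) = 0.000796
r = ln(F/S)/T + q = 0.000796 + 0.0175 = 0.018296
r = 1.83%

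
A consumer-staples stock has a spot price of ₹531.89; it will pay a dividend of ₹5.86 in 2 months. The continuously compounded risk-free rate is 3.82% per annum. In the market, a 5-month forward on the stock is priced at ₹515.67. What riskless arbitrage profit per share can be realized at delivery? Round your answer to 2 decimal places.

₹18.84 per share

PV(dividends) I = 5.86·e^(−0.0382·2/12) = 5.8228
Fair forward F* = (S − I)·e^(rT) = (531.89 − 5.8228)·e^0.015917 = 526.0672 × 1.016044 = 534.5074
Market ₹515.67 < fair 534.5074: forward underpriced → reverse cash-and-carry (short the stock, invest proceeds at r, pay the dividends, go long the forward).
Profit at T = |F_mkt − F*| = |515.67 − 534.5074| = ₹18.84 per share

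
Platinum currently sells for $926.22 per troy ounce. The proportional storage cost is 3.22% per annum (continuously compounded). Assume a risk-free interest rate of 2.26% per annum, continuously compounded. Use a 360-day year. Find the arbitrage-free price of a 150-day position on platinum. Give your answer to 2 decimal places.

$947.61 per troy ounce

Net carry = r + u − y = 0.0226 + 0.0322 − 0.0000 = 0.0548
F = S·e^((r+u−y)T) = 926.22 · e^(0.0548 × 150/360) = 926.22 · e^0.022833
= 926.22 × 1.023096 = $947.61 per troy ounce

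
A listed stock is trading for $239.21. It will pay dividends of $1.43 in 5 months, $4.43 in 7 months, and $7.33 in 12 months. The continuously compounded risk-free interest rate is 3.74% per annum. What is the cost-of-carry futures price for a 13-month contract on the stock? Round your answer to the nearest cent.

PV(dividends) I = 1.43·e^(−0.0374·5/12) + 4.43·e^(−0.0374·7/12) + 7.33·e^(−0.0374·12/12)
I = 1.4079 + 4.3344 + 7.0609 = 12.8032
F = (S − I)·e^(rT) = (239.21 − 12.8032) · e^(0.0374·13/12)
= 226.4068 · e^0.040517 = 226.4068 × 1.041349 = $235.77

$235.77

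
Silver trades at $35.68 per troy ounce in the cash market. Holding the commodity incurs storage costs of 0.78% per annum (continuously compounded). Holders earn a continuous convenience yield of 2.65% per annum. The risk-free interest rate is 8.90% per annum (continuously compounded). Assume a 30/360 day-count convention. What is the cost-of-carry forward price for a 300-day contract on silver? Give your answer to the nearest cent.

Net carry = r + u − y = 0.0890 + 0.0078 − 0.0265 = 0.0703
F = S·e^((r+u−y)T) = 35.68 · e^(0.0703 × 300/360) = 35.68 · e^0.058583
= 35.68 × 1.060333 = $37.83 per troy ounce

$37.83 per troy ounce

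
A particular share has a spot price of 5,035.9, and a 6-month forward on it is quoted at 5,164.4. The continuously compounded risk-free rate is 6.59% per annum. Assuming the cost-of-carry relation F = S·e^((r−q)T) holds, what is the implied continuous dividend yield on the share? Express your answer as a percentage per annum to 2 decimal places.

From F = S·e^((r−q)T): (r − q) = ln(F/S)/T
ln(5164.4/5035.9) = ln(1.025517) = 0.025197
(r − q) = 0.025197 / (6/12) = 0.050394
q = r − ln(F/S)/T = 0.0659 − 0.050394 = 0.015506
q = 1.55%

1.55%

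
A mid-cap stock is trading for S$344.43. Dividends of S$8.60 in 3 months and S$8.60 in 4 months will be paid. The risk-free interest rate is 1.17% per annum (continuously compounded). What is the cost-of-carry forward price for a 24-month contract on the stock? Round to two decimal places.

S$335.04

PV(dividends) I = 8.60·e^(−0.0117·3/12) + 8.60·e^(−0.0117·4/12)
I = 8.5749 + 8.5665 = 17.1414
F = (S − I)·e^(rT) = (344.43 − 17.1414) · e^(0.0117·24/12)
= 327.2886 · e^0.023400 = 327.2886 × 1.023676 = S$335.04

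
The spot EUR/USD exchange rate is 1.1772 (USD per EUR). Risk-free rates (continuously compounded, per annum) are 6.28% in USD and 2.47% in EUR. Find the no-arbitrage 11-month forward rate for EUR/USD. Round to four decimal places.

F = S·e^((r_USD − r_EUR)T) = 1.1772 · e^((0.0628 − 0.0247) × 11/12)
= 1.1772 · e^0.034925 = 1.1772 × 1.035542
F = 1.2190 USD per EUR

1.2190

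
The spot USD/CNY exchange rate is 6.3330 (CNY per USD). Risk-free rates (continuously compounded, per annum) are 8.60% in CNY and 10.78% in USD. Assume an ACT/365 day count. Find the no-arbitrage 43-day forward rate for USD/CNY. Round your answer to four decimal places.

6.3168

F = S·e^((r_CNY − r_USD)T) = 6.3330 · e^((0.0860 − 0.1078) × 43/365)
= 6.3330 · e^-0.002568 = 6.3330 × 0.997435
F = 6.3168 CNY per USD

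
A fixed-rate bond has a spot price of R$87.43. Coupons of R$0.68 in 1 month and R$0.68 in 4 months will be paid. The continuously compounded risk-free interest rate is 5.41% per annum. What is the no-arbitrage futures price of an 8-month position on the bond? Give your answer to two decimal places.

PV(coupons) I = 0.68·e^(−0.0541·1/12) + 0.68·e^(−0.0541·4/12)
I = 0.6769 + 0.6678 = 1.3447
F = (S − I)·e^(rT) = (87.43 − 1.3447) · e^(0.0541·8/12)
= 86.0853 · e^0.036067 = 86.0853 × 1.036725 = R$89.25

R$89.25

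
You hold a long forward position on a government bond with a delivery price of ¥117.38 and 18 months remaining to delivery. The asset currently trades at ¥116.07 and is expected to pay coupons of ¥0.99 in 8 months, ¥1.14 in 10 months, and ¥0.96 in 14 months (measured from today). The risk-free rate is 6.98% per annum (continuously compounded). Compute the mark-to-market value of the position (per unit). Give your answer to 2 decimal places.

PV(remaining coupons) I = 0.99·e^(−0.0698·8/12) + 1.14·e^(−0.0698·10/12) + 0.96·e^(−0.0698·14/12) = 2.9055
Current forward F = (S − I)·e^(rT) = (116.07 − 2.9055)·e^(0.0698·18/12) = 113.1645 × 1.110377 = 125.6553
Value (long) = (F − K)·e^(−rT) = (125.6553 − 117.38) × 0.900595 = 7.4527
Value = ¥7.45

¥7.45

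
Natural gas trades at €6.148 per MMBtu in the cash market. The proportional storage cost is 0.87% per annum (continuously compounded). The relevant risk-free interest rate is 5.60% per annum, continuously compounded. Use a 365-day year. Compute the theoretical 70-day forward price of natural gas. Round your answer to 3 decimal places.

€6.225 per MMBtu

Net carry = r + u − y = 0.0560 + 0.0087 − 0.0000 = 0.0647
F = S·e^((r+u−y)T) = 6.148 · e^(0.0647 × 70/365) = 6.148 · e^0.012408
= 6.148 × 1.012485 = €6.225 per MMBtu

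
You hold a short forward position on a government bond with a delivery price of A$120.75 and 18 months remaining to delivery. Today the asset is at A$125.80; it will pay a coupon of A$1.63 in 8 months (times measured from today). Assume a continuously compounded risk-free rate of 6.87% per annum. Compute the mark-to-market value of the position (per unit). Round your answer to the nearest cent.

-A$15.32

PV(remaining coupons) I = 1.63·e^(−0.0687·8/12) = 1.5570
Current forward F = (S − I)·e^(rT) = (125.80 − 1.5570)·e^(0.0687·18/12) = 124.2430 × 1.108547 = 137.7292
Value (long) = (F − K)·e^(−rT) = (137.7292 − 120.75) × 0.902082 = 15.3166
Short position value = −(long value) = -A$15.32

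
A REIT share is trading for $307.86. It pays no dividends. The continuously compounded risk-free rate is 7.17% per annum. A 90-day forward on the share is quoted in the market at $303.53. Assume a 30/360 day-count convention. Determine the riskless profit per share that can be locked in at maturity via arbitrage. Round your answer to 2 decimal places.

$9.90 per share

Fair forward: F* = S·e^(carry·T), with carry = r = 0.0717
F* = 307.86 · e^(0.0717 × 90/360) = 307.86 · e^0.017925 = 307.86 × 1.018087 = $313.4283
Market $303.53 < fair $313.4283: forward underpriced → reverse cash-and-carry (short spot, go long the forward).
At maturity, profit = |F_mkt − F*| = |303.53 − 313.4283| = $9.90 per share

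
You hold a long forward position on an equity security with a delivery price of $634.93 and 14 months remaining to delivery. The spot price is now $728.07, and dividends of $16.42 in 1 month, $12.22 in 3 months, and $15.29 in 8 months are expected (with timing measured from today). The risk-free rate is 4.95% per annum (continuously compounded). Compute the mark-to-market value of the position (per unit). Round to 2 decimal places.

PV(remaining dividends) I = 16.42·e^(−0.0495·1/12) + 12.22·e^(−0.0495·3/12) + 15.29·e^(−0.0495·8/12) = 43.2158
Current forward F = (S − I)·e^(rT) = (728.07 − 43.2158)·e^(0.0495·14/12) = 684.8542 × 1.059450 = 725.5688
Value (long) = (F − K)·e^(−rT) = (725.5688 − 634.93) × 0.943886 = 85.5527
Value = $85.55

$85.55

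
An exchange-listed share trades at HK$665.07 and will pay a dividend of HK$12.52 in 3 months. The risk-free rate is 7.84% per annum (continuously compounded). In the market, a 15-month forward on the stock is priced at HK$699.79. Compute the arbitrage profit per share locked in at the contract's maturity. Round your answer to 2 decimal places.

HK$20.22 per share

PV(dividends) I = 12.52·e^(−0.0784·3/12) = 12.2770
Fair forward F* = (S − I)·e^(rT) = (665.07 − 12.2770)·e^0.098000 = 652.7930 × 1.102963 = 720.0065
Market HK$699.79 < fair 720.0065: forward underpriced → reverse cash-and-carry (short the stock, invest proceeds at r, pay the dividends, go long the forward).
Profit at T = |F_mkt − F*| = |699.79 − 720.0065| = HK$20.22 per share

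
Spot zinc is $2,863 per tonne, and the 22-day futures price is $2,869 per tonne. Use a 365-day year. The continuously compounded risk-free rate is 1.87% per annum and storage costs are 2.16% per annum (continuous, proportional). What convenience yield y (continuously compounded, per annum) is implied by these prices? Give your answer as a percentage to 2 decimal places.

F = S·e^((r+u−y)T) ⇒ (r+u−y) = ln(F/S)/T
ln(2869/2863) = 0.002094; /T ⇒ 0.034741
y = r + u − ln(F/S)/T = 0.0187 + 0.0216 − 0.034741 = 0.005559
y = 0.56%

0.56%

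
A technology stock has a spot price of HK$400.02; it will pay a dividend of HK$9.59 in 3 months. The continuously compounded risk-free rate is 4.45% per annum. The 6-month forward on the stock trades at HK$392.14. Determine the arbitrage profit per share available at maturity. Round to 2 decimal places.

HK$7.18 per share

PV(dividends) I = 9.59·e^(−0.0445·3/12) = 9.4839
Fair forward F* = (S − I)·e^(rT) = (400.02 − 9.4839)·e^0.022250 = 390.5361 × 1.022499 = 399.3228
Market HK$392.14 < fair 399.3228: forward underpriced → reverse cash-and-carry (short the stock, invest proceeds at r, pay the dividends, go long the forward).
Profit at T = |F_mkt − F*| = |392.14 − 399.3228| = HK$7.18 per share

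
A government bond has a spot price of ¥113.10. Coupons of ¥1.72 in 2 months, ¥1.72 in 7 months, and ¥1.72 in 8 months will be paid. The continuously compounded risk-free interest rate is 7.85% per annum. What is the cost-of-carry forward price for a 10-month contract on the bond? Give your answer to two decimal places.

¥115.44

PV(coupons) I = 1.72·e^(−0.0785·2/12) + 1.72·e^(−0.0785·7/12) + 1.72·e^(−0.0785·8/12)
I = 1.6976 + 1.6430 + 1.6323 = 4.9729
F = (S − I)·e^(rT) = (113.10 − 4.9729) · e^(0.0785·10/12)
= 108.1271 · e^0.065417 = 108.1271 × 1.067604 = ¥115.44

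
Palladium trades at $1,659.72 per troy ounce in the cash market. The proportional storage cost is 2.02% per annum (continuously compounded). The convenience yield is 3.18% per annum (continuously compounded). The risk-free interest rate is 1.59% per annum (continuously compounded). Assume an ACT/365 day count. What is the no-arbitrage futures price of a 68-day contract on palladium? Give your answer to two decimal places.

$1,661.05 per troy ounce

Net carry = r + u − y = 0.0159 + 0.0202 − 0.0318 = 0.0043
F = S·e^((r+u−y)T) = 1659.72 · e^(0.0043 × 68/365) = 1659.72 · e^0.00080110
= 1659.72 × 1.00080142 = $1,661.05 per troy ounce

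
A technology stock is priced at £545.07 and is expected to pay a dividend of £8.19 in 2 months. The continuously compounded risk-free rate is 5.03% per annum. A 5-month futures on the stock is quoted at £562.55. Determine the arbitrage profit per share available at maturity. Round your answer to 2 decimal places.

PV(dividends) I = 8.19·e^(−0.0503·2/12) = 8.1216
Fair futures F* = (S − I)·e^(rT) = (545.07 − 8.1216)·e^0.020958 = 536.9484 × 1.021179 = 548.3204
Market £562.55 > fair 548.3204: forward overpriced → cash-and-carry (borrow at r, buy the stock and collect the dividends, short the forward).
Profit at T = |F_mkt − F*| = |562.55 − 548.3204| = £14.23 per share

£14.23 per share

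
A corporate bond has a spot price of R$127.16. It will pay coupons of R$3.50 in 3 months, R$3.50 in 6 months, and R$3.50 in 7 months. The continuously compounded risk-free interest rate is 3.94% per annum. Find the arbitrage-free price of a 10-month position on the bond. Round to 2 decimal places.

R$120.74

PV(coupons) I = 3.50·e^(−0.0394·3/12) + 3.50·e^(−0.0394·6/12) + 3.50·e^(−0.0394·7/12)
I = 3.4657 + 3.4317 + 3.4205 = 10.3179
F = (S − I)·e^(rT) = (127.16 − 10.3179) · e^(0.0394·10/12)
= 116.8421 · e^0.032833 = 116.8421 × 1.033378 = R$120.74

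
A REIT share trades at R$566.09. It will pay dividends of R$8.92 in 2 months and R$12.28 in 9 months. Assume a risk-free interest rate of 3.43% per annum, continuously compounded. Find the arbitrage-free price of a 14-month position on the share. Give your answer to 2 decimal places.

PV(dividends) I = 8.92·e^(−0.0343·2/12) + 12.28·e^(−0.0343·9/12)
I = 8.8692 + 11.9681 = 20.8373
F = (S − I)·e^(rT) = (566.09 − 20.8373) · e^(0.0343·14/12)
= 545.2527 · e^0.040017 = 545.2527 × 1.040828 = R$567.51

R$567.51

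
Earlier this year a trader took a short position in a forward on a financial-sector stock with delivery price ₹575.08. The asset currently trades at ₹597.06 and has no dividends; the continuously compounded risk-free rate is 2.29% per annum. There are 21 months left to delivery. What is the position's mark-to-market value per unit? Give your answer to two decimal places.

-₹44.57

Current fair forward for the remaining 21 months: F = S·e^(r·T), r = 0.0229
F = 597.06 · e^(0.0229 × 21/12) = 597.06 × 1.040889 = 621.4732
Value of long forward = (F − K)·e^(−rT) = (621.4732 − 575.08) · e^(−0.0229·21/12)
= 46.3932 × 0.960717 = 44.57
Short position value = −(long value) = -₹44.57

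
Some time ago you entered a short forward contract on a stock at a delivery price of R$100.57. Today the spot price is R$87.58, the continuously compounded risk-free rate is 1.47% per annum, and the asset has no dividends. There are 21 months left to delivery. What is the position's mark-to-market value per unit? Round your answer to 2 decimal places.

Current fair forward for the remaining 21 months: F = S·e^(r·T), r = 0.0147
F = 87.58 · e^(0.0147 × 21/12) = 87.58 × 1.026059 = 89.8622
Value of long forward = (F − K)·e^(−rT) = (89.8622 − 100.57) · e^(−0.0147·21/12)
= -10.7078 × 0.974603 = -10.44
Short position value = −(long value) = R$10.44

R$10.44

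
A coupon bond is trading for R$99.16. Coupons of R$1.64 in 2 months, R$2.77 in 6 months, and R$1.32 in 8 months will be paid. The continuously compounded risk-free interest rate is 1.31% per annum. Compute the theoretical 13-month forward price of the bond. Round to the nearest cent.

R$94.80

PV(coupons) I = 1.64·e^(−0.0131·2/12) + 2.77·e^(−0.0131·6/12) + 1.32·e^(−0.0131·8/12)
I = 1.6364 + 2.7519 + 1.3085 = 5.6968
F = (S − I)·e^(rT) = (99.16 − 5.6968) · e^(0.0131·13/12)
= 93.4632 · e^0.014192 = 93.4632 × 1.014293 = R$94.80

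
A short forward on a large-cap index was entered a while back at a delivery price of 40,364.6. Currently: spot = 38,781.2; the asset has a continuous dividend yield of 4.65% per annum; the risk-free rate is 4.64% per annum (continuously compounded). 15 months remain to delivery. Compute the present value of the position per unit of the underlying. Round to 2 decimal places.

Current fair forward for the remaining 15 months: F = S·e^((r − q)·T), (r − q) = 0.0464 − 0.0465 = -0.0001
F = 38781.2 · e^(-0.0001 × 15/12) = 38781.2 × 0.99987501 = 38776.3527
Value of long forward = (F − K)·e^(−rT) = (38776.3527 − 40364.6) · e^(−0.0464·15/12)
= -1588.2473 × 0.94364995 = -1498.75
Short position value = −(long value) = 1498.75

1498.75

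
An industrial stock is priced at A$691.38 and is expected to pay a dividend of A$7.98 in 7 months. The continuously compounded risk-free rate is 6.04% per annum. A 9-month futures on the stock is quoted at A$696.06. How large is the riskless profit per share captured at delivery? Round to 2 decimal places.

A$19.30 per share

PV(dividends) I = 7.98·e^(−0.0604·7/12) = 7.7037
Fair futures F* = (S − I)·e^(rT) = (691.38 − 7.7037)·e^0.045300 = 683.6763 × 1.046342 = 715.3592
Market A$696.06 < fair 715.3592: forward underpriced → reverse cash-and-carry (short the stock, invest proceeds at r, pay the dividends, go long the forward).
Profit at T = |F_mkt − F*| = |696.06 − 715.3592| = A$19.30 per share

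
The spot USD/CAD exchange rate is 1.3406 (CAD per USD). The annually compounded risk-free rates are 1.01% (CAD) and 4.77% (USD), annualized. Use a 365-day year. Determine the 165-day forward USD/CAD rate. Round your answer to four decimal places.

By covered interest parity, F = S · (1+r_CAD)^T / (1+r_USD)^T
= 1.3406 × 1.004553 / 1.021288 = 1.3406 × 0.983614
F = 1.3186 CAD per USD

1.3186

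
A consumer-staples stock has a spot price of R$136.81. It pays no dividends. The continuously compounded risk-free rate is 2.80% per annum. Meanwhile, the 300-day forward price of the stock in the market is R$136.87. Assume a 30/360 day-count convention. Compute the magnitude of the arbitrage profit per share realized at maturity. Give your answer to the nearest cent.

R$3.17 per share

Fair forward: F* = S·e^(carry·T), with carry = r = 0.0280
F* = 136.81 · e^(0.0280 × 300/360) = 136.81 · e^0.023333 = 136.81 × 1.023607 = R$140.0397
Market R$136.87 < fair R$140.0397: forward underpriced → reverse cash-and-carry (short spot, go long the forward).
At maturity, profit = |F_mkt − F*| = |136.87 − 140.0397| = R$3.17 per share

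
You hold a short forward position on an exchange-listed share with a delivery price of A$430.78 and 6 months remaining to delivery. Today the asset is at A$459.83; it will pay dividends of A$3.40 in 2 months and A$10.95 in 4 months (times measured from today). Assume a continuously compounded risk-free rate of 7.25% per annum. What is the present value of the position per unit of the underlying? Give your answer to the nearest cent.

PV(remaining dividends) I = 3.40·e^(−0.0725·2/12) + 10.95·e^(−0.0725·4/12) = 14.0477
Current forward F = (S − I)·e^(rT) = (459.83 − 14.0477)·e^(0.0725·6/12) = 445.7823 × 1.036915 = 462.2384
Value (long) = (F − K)·e^(−rT) = (462.2384 − 430.78) × 0.964399 = 30.3384
Short position value = −(long value) = -A$30.34

-A$30.34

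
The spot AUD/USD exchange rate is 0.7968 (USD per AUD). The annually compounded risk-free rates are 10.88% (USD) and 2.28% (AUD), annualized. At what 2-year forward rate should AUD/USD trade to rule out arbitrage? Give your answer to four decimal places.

0.9364

By covered interest parity, F = S · (1+r_USD)^T / (1+r_AUD)^T
= 0.7968 × 1.229437 / 1.046120 = 0.7968 × 1.175235
F = 0.9364 USD per AUD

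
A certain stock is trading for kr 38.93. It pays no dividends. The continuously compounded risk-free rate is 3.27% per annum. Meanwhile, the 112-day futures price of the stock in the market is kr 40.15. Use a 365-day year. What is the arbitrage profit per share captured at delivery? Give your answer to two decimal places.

Fair futures: F* = S·e^(carry·T), with carry = r = 0.0327
F* = 38.93 · e^(0.0327 × 112/365) = 38.93 · e^0.010034 = 38.93 × 1.010085 = kr 39.3226
Market kr 40.15 > fair kr 39.3226: forward overpriced → cash-and-carry (buy spot, short the forward).
At maturity, profit = |F_mkt − F*| = |40.15 − 39.3226| = kr 0.83 per share

kr 0.83 per share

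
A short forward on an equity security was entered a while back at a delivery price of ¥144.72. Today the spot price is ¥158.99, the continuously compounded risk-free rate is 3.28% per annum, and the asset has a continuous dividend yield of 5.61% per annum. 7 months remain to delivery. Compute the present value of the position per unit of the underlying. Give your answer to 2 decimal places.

Current fair forward for the remaining 7 months: F = S·e^((r − q)·T), (r − q) = 0.0328 − 0.0561 = -0.0233
F = 158.99 · e^(-0.0233 × 7/12) = 158.99 × 0.986500 = 156.8436
Value of long forward = (F − K)·e^(−rT) = (156.8436 − 144.72) · e^(−0.0328·7/12)
= 12.1236 × 0.981049 = 11.89
Short position value = −(long value) = -¥11.89

-¥11.89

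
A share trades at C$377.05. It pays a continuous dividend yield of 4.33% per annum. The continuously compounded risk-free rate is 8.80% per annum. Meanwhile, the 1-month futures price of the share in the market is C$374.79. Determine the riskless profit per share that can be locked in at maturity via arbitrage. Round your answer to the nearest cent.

C$3.67 per share

Fair futures: F* = S·e^(carry·T), with carry = (r − q) = 0.0880 − 0.0433 = 0.0447
F* = 377.05 · e^(0.0447 × 1/12) = 377.05 · e^0.003725 = 377.05 × 1.003732 = C$378.4572
Market C$374.79 < fair C$378.4572: forward underpriced → reverse cash-and-carry (short spot, go long the forward).
At maturity, profit = |F_mkt − F*| = |374.79 − 378.4572| = C$3.67 per share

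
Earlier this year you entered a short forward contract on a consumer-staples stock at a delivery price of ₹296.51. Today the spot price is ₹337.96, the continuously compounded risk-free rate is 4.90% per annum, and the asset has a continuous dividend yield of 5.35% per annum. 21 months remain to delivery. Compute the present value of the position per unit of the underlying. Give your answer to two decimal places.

-₹35.61

Current fair forward for the remaining 21 months: F = S·e^((r − q)·T), (r − q) = 0.0490 − 0.0535 = -0.0045
F = 337.96 · e^(-0.0045 × 21/12) = 337.96 × 0.992156 = 335.3090
Value of long forward = (F − K)·e^(−rT) = (335.3090 − 296.51) · e^(−0.0490·21/12)
= 38.7990 × 0.917824 = 35.61
Short position value = −(long value) = -₹35.61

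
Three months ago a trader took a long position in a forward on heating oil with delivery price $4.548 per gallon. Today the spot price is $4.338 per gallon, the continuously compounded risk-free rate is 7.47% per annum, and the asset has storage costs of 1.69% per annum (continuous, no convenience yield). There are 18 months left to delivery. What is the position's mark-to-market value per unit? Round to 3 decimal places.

Current fair forward for the remaining 18 months: F = S·e^((r + u)·T), (r + u) = 0.0747 + 0.0169 = 0.0916
F = 4.338 · e^(0.0916 × 18/12) = 4.338 × 1.147287 = 4.9769
Value of long forward = (F − K)·e^(−rT) = (4.9769 − 4.548) · e^(−0.0747·18/12)
= 0.4289 × 0.894000 = 0.383

$0.383 per gallon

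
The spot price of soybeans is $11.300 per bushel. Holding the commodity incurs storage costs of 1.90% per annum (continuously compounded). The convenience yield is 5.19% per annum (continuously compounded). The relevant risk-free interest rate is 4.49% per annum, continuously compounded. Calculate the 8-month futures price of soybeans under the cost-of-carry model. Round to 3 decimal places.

$11.391 per bushel

Net carry = r + u − y = 0.0449 + 0.0190 − 0.0519 = 0.0120
F = S·e^((r+u−y)T) = 11.300 · e^(0.0120 × 8/12) = 11.300 · e^0.008000
= 11.300 × 1.008032 = $11.391 per bushel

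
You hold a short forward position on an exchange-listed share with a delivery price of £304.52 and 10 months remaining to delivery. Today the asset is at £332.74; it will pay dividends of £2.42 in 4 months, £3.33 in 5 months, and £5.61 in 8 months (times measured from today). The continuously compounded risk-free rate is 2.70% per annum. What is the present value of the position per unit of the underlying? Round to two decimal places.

PV(remaining dividends) I = 2.42·e^(−0.0270·4/12) + 3.33·e^(−0.0270·5/12) + 5.61·e^(−0.0270·8/12) = 11.2010
Current forward F = (S − I)·e^(rT) = (332.74 − 11.2010)·e^(0.0270·10/12) = 321.5390 × 1.022755 = 328.8556
Value (long) = (F − K)·e^(−rT) = (328.8556 − 304.52) × 0.977751 = 23.7942
Short position value = −(long value) = -£23.79

-£23.79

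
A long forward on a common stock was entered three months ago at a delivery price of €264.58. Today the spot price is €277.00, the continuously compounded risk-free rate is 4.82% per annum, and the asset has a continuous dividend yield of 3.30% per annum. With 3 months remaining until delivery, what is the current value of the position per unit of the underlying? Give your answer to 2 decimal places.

€13.31

Current fair forward for the remaining 3 months: F = S·e^((r − q)·T), (r − q) = 0.0482 − 0.0330 = 0.0152
F = 277.00 · e^(0.0152 × 3/12) = 277.00 × 1.003807 = 278.0545
Value of long forward = (F − K)·e^(−rT) = (278.0545 − 264.58) · e^(−0.0482·3/12)
= 13.4745 × 0.988022 = 13.31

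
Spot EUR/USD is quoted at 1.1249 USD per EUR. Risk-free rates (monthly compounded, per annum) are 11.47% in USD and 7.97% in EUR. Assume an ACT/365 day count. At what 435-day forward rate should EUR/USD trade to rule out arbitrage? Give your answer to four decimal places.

1.1724

By covered interest parity, F = S · (1+r_USD/12)^(12T) / (1+r_EUR/12)^(12T)
= 1.1249 × 1.145737 / 1.099297 = 1.1249 × 1.042245
F = 1.1724 USD per EUR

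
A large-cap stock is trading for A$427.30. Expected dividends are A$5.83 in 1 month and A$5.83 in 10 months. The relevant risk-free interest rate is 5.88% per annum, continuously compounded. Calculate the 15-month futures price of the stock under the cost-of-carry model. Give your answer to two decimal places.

A$447.67

PV(dividends) I = 5.83·e^(−0.0588·1/12) + 5.83·e^(−0.0588·10/12)
I = 5.8015 + 5.5512 = 11.3527
F = (S − I)·e^(rT) = (427.30 − 11.3527) · e^(0.0588·15/12)
= 415.9473 · e^0.073500 = 415.9473 × 1.076269 = A$447.67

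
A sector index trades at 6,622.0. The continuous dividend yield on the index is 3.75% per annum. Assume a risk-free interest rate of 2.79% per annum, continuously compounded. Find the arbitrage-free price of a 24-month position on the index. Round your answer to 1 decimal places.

F = S·e^((r − q)T) = 6622.0 · e^((0.0279 − 0.0375) × 24/12)
= 6622.0 · e^-0.019200 = 6622.0 × 0.980983
F = 6,496.1

6,496.1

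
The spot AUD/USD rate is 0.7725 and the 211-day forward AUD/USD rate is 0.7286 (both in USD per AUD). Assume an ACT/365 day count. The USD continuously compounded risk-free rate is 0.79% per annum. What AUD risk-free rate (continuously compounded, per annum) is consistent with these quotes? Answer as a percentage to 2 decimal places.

10.91%

F = S·e^((r_USD − r_AUD)T) ⇒ r_AUD = r_USD − ln(F/S)/T
ln(0.7286/0.7725) = -0.058507; /(211/365) = -0.101209
r_AUD = 0.0079 + 0.101209 = 0.109109
r_AUD = 10.91%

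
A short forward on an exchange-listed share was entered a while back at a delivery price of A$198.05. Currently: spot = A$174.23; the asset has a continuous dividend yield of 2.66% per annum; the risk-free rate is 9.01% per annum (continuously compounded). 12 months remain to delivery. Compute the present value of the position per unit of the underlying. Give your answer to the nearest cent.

Current fair forward for the remaining 12 months: F = S·e^((r − q)·T), (r − q) = 0.0901 − 0.0266 = 0.0635
F = 174.23 · e^(0.0635 × 12/12) = 174.23 × 1.065559 = 185.6523
Value of long forward = (F − K)·e^(−rT) = (185.6523 − 198.05) · e^(−0.0901·12/12)
= -12.3977 × 0.913840 = -11.33
Short position value = −(long value) = A$11.33

A$11.33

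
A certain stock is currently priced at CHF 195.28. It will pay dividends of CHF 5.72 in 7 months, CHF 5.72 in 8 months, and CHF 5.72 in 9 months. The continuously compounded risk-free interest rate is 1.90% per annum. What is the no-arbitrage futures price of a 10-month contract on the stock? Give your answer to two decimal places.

CHF 181.18

PV(dividends) I = 5.72·e^(−0.0190·7/12) + 5.72·e^(−0.0190·8/12) + 5.72·e^(−0.0190·9/12)
I = 5.6570 + 5.6480 + 5.6391 = 16.9441
F = (S − I)·e^(rT) = (195.28 − 16.9441) · e^(0.0190·10/12)
= 178.3359 · e^0.015833 = 178.3359 × 1.015959 = CHF 181.18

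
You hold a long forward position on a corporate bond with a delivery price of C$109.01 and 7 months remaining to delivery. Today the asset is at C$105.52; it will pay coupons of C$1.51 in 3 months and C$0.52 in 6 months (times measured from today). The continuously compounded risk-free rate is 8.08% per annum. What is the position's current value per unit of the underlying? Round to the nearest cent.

-C$0.45

PV(remaining coupons) I = 1.51·e^(−0.0808·3/12) + 0.52·e^(−0.0808·6/12) = 1.9792
Current forward F = (S − I)·e^(rT) = (105.52 − 1.9792)·e^(0.0808·7/12) = 103.5408 × 1.048262 = 108.5379
Value (long) = (F − K)·e^(−rT) = (108.5379 − 109.01) × 0.953960 = -0.4504
Value = -C$0.45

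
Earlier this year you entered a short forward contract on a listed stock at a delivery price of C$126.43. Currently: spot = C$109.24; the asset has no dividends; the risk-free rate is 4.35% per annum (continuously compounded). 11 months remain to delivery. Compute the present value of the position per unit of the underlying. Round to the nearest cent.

Current fair forward for the remaining 11 months: F = S·e^(r·T), r = 0.0435
F = 109.24 · e^(0.0435 × 11/12) = 109.24 × 1.040681 = 113.6840
Value of long forward = (F − K)·e^(−rT) = (113.6840 − 126.43) · e^(−0.0435·11/12)
= -12.7460 × 0.960910 = -12.25
Short position value = −(long value) = C$12.25

C$12.25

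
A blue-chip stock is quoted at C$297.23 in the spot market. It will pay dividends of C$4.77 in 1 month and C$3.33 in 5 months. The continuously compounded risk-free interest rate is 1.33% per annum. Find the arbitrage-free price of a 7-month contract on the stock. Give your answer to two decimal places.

PV(dividends) I = 4.77·e^(−0.0133·1/12) + 3.33·e^(−0.0133·5/12)
I = 4.7647 + 3.3116 = 8.0763
F = (S − I)·e^(rT) = (297.23 − 8.0763) · e^(0.0133·7/12)
= 289.1537 · e^0.007758 = 289.1537 × 1.007788 = C$291.41

C$291.41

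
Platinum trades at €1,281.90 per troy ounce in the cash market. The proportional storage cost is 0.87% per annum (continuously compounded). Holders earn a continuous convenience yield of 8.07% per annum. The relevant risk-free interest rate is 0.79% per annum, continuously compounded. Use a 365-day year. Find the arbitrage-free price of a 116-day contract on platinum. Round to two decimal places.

Net carry = r + u − y = 0.0079 + 0.0087 − 0.0807 = -0.0641
F = S·e^((r+u−y)T) = 1281.90 · e^(-0.0641 × 116/365) = 1281.90 · e^-0.02037151
= 1281.90 × 0.97983459 = €1,256.05 per troy ounce

€1,256.05 per troy ounce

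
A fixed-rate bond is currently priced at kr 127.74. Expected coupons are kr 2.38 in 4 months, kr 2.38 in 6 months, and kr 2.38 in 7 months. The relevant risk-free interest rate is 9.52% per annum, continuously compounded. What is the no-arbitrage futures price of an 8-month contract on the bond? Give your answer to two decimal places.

PV(coupons) I = 2.38·e^(−0.0952·4/12) + 2.38·e^(−0.0952·6/12) + 2.38·e^(−0.0952·7/12)
I = 2.3057 + 2.2694 + 2.2514 = 6.8265
F = (S − I)·e^(rT) = (127.74 − 6.8265) · e^(0.0952·8/12)
= 120.9135 · e^0.063467 = 120.9135 × 1.065524 = kr 128.84

kr 128.84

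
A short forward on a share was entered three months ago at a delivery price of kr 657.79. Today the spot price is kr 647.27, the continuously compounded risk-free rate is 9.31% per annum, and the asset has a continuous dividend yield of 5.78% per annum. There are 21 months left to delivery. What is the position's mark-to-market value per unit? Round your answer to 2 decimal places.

-kr 26.11

Current fair forward for the remaining 21 months: F = S·e^((r − q)·T), (r − q) = 0.0931 − 0.0578 = 0.0353
F = 647.27 · e^(0.0353 × 21/12) = 647.27 × 1.063723 = 688.5160
Value of long forward = (F − K)·e^(−rT) = (688.5160 − 657.79) · e^(−0.0931·21/12)
= 30.7260 × 0.849655 = 26.11
Short position value = −(long value) = -kr 26.11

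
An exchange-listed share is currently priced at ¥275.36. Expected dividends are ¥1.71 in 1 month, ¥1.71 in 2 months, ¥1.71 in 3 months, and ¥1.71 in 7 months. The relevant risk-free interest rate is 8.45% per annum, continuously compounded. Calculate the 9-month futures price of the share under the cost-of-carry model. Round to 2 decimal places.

PV(dividends) I = 1.71·e^(−0.0845·1/12) + 1.71·e^(−0.0845·2/12) + 1.71·e^(−0.0845·3/12) + 1.71·e^(−0.0845·7/12)
I = 1.6980 + 1.6861 + 1.6743 + 1.6278 = 6.6862
F = (S − I)·e^(rT) = (275.36 − 6.6862) · e^(0.0845·9/12)
= 268.6738 · e^0.063375 = 268.6738 × 1.065426 = ¥286.25

¥286.25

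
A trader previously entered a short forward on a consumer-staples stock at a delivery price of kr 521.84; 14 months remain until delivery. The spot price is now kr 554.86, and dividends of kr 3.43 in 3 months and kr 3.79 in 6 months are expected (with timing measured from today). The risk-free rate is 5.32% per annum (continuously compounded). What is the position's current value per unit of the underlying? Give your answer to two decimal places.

PV(remaining dividends) I = 3.43·e^(−0.0532·3/12) + 3.79·e^(−0.0532·6/12) = 7.0752
Current forward F = (S − I)·e^(rT) = (554.86 − 7.0752)·e^(0.0532·14/12) = 547.7848 × 1.064033 = 582.8611
Value (long) = (F − K)·e^(−rT) = (582.8611 − 521.84) × 0.939820 = 57.3489
Short position value = −(long value) = -kr 57.35

-kr 57.35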